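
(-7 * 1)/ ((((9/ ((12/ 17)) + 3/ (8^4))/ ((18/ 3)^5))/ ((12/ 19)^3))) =-6115295232/ 5686111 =-1075.48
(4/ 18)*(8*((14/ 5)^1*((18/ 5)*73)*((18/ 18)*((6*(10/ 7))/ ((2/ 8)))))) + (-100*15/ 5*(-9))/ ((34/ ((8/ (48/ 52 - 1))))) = 3110352/ 85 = 36592.38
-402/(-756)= 67/126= 0.53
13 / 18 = 0.72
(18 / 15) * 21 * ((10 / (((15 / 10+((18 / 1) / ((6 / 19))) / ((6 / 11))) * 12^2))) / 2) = 7 / 848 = 0.01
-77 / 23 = -3.35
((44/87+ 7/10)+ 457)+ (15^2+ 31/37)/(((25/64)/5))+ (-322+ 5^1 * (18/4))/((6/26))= 11004134/5365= 2051.10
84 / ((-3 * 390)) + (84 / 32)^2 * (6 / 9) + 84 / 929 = 26737753 / 5796960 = 4.61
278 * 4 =1112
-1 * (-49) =49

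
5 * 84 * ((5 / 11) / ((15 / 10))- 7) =-30940 / 11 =-2812.73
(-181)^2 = 32761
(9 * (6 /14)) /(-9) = -3 /7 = -0.43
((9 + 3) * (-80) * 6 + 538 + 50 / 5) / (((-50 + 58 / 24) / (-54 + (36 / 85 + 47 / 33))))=-3049791376 / 533885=-5712.45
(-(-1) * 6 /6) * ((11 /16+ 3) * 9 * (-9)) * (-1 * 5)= 23895 /16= 1493.44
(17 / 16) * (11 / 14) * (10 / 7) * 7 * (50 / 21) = 23375 / 1176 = 19.88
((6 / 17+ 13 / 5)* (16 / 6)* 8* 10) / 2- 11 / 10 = 160079 / 510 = 313.88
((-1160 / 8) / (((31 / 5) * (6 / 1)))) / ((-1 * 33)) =725 / 6138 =0.12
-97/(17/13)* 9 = -667.59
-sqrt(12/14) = -0.93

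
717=717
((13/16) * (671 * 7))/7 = 8723/16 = 545.19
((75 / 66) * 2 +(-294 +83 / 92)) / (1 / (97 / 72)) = -9516185 / 24288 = -391.81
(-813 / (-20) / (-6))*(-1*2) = 271 / 20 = 13.55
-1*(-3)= 3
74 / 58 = 37 / 29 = 1.28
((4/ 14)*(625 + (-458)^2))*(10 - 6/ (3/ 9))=-3366224/ 7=-480889.14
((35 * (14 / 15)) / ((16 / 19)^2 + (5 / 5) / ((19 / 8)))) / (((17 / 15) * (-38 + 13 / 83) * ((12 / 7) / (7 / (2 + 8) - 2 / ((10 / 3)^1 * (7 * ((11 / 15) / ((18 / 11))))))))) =-6326417783 / 31633237152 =-0.20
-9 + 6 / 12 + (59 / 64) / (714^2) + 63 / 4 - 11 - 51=-1786325125 / 32626944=-54.75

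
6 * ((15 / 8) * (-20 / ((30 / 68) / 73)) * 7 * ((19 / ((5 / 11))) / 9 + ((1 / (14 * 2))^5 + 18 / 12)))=-5905505495077 / 3687936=-1601303.68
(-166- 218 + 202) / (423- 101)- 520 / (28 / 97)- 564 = -380925 / 161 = -2365.99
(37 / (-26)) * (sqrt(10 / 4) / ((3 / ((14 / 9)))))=-259 * sqrt(10) / 702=-1.17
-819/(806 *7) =-9/62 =-0.15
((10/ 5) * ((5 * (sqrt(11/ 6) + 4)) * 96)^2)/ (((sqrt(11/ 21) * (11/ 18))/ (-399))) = -59018803200 * sqrt(231)/ 121 - 13237862400 * sqrt(14)/ 11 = -11916158272.17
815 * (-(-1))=815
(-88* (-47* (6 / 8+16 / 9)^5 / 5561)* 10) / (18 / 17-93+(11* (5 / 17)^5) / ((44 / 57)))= -22904041184159730595 / 2742533283817498608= -8.35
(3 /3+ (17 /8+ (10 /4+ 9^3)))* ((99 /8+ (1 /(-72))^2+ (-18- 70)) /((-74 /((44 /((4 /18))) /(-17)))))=-2816016137 /322048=-8744.09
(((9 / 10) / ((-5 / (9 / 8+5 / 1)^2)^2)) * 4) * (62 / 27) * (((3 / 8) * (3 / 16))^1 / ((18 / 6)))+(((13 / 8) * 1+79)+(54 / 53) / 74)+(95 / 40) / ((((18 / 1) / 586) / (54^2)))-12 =7246477947281591 / 32129024000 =225543.05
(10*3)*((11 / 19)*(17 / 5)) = 1122 / 19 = 59.05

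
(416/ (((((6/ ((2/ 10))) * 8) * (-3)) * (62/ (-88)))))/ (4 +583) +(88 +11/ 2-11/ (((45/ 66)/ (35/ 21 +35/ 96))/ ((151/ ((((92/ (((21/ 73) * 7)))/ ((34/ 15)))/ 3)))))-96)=-6502701419275/ 8799195744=-739.01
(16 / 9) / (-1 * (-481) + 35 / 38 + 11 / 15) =3040 / 825339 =0.00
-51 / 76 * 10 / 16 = -255 / 608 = -0.42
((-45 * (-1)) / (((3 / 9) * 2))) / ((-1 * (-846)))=15 / 188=0.08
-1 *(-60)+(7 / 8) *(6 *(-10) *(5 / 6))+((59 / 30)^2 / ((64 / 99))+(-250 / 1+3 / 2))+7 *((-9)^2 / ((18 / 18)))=2180691 / 6400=340.73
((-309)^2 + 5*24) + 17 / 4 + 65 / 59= 22563099 / 236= 95606.35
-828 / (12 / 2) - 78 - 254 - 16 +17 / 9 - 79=-5068 / 9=-563.11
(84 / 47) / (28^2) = 3 / 1316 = 0.00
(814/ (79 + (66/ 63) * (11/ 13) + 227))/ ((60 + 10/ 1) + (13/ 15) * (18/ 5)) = 555555/ 15314984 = 0.04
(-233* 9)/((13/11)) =-23067/13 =-1774.38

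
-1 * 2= -2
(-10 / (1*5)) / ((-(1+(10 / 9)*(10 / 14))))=126 / 113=1.12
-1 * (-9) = 9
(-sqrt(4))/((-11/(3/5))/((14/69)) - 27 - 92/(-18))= 252/14143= 0.02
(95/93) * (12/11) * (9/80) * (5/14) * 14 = 0.63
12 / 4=3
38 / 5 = 7.60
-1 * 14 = -14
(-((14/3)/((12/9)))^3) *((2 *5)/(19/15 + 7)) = -25725/496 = -51.86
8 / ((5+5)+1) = 8 / 11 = 0.73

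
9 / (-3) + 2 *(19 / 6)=10 / 3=3.33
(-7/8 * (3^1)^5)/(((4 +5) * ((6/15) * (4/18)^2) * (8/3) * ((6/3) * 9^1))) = -25515/1024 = -24.92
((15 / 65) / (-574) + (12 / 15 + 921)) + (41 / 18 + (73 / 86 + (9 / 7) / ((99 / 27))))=20994356203 / 22689810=925.28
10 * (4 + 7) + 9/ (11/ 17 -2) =103.35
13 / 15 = 0.87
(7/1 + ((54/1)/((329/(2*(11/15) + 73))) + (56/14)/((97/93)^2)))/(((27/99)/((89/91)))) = 346989328411/4225440765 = 82.12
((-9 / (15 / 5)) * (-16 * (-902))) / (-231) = 1312 / 7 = 187.43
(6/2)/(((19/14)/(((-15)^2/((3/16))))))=50400/19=2652.63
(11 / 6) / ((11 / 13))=13 / 6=2.17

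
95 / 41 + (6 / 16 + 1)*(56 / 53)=3.77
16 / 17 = 0.94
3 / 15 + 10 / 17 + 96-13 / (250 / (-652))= 277721 / 2125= 130.69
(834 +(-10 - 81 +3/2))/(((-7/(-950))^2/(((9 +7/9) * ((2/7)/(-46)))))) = -59128190000/71001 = -832779.68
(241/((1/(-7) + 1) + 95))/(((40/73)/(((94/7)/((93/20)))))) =13.25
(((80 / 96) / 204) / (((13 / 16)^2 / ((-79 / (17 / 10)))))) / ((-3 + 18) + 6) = -126400 / 9230949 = -0.01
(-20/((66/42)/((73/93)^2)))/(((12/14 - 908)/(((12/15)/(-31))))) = -2088968/9364056075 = -0.00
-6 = -6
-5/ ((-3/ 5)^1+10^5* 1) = -25/ 499997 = -0.00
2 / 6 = 1 / 3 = 0.33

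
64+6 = 70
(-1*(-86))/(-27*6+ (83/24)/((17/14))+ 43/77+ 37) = -1350888/1909991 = -0.71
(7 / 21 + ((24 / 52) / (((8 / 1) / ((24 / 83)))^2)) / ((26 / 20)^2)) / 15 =15151333 / 681080985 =0.02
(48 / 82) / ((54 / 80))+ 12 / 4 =1427 / 369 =3.87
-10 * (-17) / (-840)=-17 / 84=-0.20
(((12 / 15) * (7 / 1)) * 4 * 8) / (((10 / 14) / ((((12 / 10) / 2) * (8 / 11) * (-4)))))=-602112 / 1375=-437.90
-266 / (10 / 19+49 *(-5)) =5054 / 4645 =1.09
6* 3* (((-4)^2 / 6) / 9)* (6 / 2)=16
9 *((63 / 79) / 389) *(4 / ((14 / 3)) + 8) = 5022 / 30731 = 0.16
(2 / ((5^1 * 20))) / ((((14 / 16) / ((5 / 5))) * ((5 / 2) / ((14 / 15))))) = 16 / 1875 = 0.01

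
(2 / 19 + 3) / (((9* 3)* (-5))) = -59 / 2565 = -0.02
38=38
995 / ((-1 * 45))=-199 / 9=-22.11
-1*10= -10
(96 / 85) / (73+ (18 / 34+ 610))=24 / 14525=0.00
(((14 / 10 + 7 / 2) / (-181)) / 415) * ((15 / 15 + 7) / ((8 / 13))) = -637 / 751150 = -0.00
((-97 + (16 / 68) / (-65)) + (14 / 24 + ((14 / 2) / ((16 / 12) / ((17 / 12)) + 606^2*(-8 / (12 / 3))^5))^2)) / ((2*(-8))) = 12756753896079574941533 / 2116858076085836328960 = 6.03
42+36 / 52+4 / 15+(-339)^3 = -7596844328 / 195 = -38958176.04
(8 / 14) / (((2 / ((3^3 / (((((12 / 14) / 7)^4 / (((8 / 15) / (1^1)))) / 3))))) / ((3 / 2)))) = 823543 / 10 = 82354.30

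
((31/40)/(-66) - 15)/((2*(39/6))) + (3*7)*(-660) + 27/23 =-10940514473/789360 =-13859.98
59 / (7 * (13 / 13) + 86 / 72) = 36 / 5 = 7.20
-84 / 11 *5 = -420 / 11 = -38.18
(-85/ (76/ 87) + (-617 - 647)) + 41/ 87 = -8997817/ 6612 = -1360.83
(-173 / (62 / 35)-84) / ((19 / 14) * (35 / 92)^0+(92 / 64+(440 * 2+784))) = -630728 / 5787111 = -0.11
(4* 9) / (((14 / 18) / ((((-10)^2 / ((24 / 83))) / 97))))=112050 / 679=165.02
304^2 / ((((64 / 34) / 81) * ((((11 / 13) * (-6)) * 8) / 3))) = -6462261 / 22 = -293739.14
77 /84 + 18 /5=271 /60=4.52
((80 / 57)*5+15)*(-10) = -12550 / 57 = -220.18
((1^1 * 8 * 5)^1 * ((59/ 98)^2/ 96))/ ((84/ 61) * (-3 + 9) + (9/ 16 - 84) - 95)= -1061705/ 1196353473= -0.00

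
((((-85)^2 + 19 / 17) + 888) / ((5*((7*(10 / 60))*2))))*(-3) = -248292 / 119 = -2086.49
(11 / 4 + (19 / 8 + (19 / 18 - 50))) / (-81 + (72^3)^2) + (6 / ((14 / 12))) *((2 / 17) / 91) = 722204101723337 / 108621508160280024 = 0.01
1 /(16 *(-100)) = -0.00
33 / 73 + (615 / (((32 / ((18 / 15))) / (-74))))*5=-4983081 / 584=-8532.67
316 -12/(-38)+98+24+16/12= 25060/57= 439.65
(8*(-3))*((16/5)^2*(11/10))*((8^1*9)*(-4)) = 9732096/125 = 77856.77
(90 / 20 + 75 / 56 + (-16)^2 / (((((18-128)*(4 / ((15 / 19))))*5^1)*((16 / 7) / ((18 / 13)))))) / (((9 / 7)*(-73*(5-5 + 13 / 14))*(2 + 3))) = -10266571 / 773529900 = -0.01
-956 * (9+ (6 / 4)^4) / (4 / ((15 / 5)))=-161325 / 16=-10082.81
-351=-351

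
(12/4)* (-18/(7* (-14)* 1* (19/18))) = 486/931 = 0.52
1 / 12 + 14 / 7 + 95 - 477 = -4559 / 12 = -379.92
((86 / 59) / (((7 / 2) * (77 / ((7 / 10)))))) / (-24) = -43 / 272580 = -0.00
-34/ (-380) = 0.09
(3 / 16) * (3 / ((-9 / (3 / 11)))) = -3 / 176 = -0.02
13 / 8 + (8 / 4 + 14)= 141 / 8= 17.62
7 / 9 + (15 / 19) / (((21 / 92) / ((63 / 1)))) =218.67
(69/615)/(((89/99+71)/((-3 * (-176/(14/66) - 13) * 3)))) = 120888207/10214330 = 11.84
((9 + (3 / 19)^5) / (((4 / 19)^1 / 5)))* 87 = 4847016645 / 260642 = 18596.45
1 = 1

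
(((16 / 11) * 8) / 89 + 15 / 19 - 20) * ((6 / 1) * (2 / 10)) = -2129418 / 93005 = -22.90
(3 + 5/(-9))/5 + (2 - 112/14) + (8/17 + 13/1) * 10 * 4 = 533.31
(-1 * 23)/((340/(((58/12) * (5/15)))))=-667/6120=-0.11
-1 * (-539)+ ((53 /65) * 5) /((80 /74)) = 282241 /520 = 542.77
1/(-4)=-1/4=-0.25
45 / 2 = 22.50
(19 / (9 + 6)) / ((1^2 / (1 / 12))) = 19 / 180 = 0.11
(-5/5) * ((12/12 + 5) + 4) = -10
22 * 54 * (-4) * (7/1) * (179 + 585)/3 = -8471232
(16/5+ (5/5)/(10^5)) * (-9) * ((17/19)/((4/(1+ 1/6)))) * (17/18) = -215787341/30400000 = -7.10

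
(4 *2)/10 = 4/5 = 0.80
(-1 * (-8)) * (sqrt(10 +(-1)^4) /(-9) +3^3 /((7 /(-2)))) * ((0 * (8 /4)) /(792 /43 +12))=0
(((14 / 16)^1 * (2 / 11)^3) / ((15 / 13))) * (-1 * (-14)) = 1274 / 19965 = 0.06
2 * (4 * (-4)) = -32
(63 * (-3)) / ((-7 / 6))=162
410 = 410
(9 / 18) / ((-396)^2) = 1 / 313632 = 0.00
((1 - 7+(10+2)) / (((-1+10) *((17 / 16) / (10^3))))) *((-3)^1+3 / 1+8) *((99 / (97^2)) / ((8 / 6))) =6336000 / 159953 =39.61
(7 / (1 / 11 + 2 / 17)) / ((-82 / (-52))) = 21.28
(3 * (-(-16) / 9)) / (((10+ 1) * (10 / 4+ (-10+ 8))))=32 / 33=0.97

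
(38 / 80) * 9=171 / 40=4.28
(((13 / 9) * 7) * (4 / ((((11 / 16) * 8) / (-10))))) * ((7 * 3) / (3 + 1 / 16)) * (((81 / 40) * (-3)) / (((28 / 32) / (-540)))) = -1890476.88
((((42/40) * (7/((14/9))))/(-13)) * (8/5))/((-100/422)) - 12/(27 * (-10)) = 2.50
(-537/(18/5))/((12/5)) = -4475/72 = -62.15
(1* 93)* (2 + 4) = 558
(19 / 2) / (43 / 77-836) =-1463 / 128658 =-0.01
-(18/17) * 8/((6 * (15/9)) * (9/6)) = -48/85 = -0.56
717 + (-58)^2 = 4081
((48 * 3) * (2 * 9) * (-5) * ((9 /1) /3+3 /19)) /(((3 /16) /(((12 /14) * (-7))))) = 1309642.11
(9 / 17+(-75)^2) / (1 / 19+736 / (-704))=-39975012 / 7055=-5666.20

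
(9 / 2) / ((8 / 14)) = 63 / 8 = 7.88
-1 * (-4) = 4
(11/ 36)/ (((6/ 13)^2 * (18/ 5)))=9295/ 23328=0.40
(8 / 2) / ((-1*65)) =-4 / 65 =-0.06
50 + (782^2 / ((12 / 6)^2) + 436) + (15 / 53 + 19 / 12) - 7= 97538147 / 636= 153361.87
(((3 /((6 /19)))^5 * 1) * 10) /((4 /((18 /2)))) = 111424455 /64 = 1741007.11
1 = 1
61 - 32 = 29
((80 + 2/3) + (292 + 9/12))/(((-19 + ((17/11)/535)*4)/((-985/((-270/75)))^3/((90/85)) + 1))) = -53553647964204419185/140769036864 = -380436274.60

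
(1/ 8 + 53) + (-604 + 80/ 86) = -549.94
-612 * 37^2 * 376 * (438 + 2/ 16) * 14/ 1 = -1932274338120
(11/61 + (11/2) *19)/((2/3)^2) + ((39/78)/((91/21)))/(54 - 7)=70228461/298168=235.53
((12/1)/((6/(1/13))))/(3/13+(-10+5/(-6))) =-12/827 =-0.01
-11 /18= -0.61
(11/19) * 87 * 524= 26393.05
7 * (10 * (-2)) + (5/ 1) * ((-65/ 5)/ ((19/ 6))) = -3050/ 19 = -160.53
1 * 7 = 7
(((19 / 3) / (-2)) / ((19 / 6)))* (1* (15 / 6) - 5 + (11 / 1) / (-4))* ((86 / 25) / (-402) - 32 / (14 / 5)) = -402301 / 6700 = -60.04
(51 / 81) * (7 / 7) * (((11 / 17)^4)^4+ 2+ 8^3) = 25011898573822633971395 / 77285422390765026411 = 323.63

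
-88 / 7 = -12.57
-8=-8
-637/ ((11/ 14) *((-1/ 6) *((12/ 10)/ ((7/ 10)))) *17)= 31213/ 187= 166.91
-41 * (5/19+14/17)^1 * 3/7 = -43173/2261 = -19.09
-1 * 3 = -3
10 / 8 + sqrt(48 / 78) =2 * sqrt(26) / 13 + 5 / 4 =2.03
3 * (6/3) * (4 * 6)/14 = 72/7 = 10.29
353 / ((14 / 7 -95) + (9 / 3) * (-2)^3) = -353 / 117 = -3.02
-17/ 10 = -1.70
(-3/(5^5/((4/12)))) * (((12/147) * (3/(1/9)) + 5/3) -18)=0.00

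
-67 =-67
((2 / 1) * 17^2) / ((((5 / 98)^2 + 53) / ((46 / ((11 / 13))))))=3319564976 / 5599407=592.84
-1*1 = -1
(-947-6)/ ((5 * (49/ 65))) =-12389/ 49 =-252.84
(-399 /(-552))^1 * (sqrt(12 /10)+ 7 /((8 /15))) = 10.28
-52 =-52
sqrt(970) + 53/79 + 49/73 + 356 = sqrt(970) + 2060792/5767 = 388.49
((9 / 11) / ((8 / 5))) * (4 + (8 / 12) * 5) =15 / 4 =3.75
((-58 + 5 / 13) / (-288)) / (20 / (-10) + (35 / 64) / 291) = -145306 / 1451307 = -0.10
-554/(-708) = 277/354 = 0.78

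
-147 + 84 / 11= -1533 / 11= -139.36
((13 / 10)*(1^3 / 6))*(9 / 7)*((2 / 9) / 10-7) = -2041 / 1050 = -1.94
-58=-58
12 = 12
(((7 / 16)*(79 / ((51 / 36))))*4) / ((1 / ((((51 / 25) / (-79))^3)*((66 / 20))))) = -5407479 / 975156250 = -0.01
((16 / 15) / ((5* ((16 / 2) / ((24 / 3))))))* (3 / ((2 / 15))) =24 / 5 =4.80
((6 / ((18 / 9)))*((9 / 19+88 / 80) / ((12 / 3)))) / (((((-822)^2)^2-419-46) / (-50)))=-1495 / 11565904640572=-0.00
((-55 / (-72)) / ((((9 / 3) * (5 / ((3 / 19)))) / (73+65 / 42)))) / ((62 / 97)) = 0.94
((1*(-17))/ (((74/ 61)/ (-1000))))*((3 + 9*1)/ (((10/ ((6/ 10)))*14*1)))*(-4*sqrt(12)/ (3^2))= -165920*sqrt(3)/ 259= -1109.58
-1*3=-3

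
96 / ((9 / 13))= 138.67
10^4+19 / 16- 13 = 159811 / 16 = 9988.19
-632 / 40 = -79 / 5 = -15.80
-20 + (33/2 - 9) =-25/2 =-12.50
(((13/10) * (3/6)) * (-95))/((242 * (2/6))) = -741/968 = -0.77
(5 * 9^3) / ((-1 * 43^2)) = -3645 / 1849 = -1.97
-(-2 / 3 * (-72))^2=-2304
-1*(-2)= 2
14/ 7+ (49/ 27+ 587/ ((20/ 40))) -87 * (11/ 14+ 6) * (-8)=1115227/ 189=5900.67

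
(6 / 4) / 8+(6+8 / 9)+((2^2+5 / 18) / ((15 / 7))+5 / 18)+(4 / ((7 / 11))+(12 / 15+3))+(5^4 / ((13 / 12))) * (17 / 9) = 43604075 / 39312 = 1109.18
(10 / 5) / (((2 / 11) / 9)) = 99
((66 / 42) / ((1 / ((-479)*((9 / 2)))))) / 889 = -47421 / 12446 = -3.81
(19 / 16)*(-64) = -76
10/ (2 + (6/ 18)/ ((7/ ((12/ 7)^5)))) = 588245/ 159121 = 3.70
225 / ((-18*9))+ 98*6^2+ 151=66197 / 18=3677.61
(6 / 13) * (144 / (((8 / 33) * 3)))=91.38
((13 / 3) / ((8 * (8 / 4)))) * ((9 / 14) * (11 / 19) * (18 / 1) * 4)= 3861 / 532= 7.26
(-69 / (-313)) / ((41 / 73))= 5037 / 12833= 0.39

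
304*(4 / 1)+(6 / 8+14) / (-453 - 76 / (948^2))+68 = 1283.97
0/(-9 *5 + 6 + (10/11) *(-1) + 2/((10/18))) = 0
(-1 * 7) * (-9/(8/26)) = 819/4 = 204.75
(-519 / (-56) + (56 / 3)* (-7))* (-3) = 20395 / 56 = 364.20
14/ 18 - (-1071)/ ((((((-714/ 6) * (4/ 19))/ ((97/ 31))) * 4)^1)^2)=480059897/ 263483136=1.82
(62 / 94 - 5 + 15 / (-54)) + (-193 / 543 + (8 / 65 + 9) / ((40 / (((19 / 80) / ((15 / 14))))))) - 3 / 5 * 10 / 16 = -210931149251 / 39812760000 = -5.30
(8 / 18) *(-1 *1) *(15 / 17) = -20 / 51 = -0.39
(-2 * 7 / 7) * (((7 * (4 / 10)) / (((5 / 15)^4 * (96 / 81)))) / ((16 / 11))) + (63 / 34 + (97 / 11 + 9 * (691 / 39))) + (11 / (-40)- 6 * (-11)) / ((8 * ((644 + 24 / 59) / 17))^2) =-836538018642436509 / 8995993836544000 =-92.99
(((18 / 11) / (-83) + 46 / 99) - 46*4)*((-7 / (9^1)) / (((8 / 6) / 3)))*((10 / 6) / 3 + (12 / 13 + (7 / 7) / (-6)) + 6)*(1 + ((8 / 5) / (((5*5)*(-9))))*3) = 828712320506 / 360520875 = 2298.65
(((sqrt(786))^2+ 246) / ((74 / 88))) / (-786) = -7568 / 4847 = -1.56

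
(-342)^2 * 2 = 233928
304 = 304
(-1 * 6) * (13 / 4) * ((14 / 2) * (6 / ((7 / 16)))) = -1872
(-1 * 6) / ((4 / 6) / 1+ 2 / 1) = -9 / 4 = -2.25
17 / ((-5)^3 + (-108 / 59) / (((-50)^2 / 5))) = -125375 / 921902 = -0.14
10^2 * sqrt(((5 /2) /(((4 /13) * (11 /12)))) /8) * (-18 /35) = -90 * sqrt(2145) /77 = -54.13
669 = 669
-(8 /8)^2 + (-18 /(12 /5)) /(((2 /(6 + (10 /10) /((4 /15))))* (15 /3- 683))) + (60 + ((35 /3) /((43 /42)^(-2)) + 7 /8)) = 49314347 /683424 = 72.16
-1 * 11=-11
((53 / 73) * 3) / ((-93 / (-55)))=2915 / 2263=1.29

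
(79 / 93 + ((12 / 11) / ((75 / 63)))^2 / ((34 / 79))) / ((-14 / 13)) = -4353002147 / 1673883750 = -2.60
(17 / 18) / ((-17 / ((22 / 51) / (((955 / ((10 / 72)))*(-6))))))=11 / 18936504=0.00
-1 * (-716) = 716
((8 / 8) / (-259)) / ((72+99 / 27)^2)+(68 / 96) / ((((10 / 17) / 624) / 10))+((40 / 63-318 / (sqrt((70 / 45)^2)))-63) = 870491660821 / 120114099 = 7247.21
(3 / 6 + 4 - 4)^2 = 1 / 4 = 0.25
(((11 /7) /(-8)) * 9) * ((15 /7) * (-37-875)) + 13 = 3467.90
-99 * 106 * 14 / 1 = -146916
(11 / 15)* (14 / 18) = 77 / 135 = 0.57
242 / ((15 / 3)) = 242 / 5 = 48.40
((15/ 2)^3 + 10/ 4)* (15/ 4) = 50925/ 32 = 1591.41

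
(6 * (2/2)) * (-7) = -42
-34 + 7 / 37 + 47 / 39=-47050 / 1443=-32.61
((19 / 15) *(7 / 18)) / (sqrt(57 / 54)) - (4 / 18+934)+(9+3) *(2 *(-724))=-164792 / 9+7 *sqrt(38) / 90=-18309.74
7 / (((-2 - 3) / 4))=-5.60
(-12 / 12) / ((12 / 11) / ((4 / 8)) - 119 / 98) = -154 / 149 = -1.03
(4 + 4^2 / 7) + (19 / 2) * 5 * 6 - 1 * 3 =2018 / 7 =288.29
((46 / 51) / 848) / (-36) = -23 / 778464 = -0.00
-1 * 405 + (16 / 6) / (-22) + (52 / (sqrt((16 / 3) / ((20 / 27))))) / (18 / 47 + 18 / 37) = -13369 / 33 + 22607 * sqrt(5) / 2268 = -382.83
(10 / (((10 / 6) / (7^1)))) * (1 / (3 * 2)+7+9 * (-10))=-3479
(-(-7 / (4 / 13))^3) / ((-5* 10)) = -753571 / 3200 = -235.49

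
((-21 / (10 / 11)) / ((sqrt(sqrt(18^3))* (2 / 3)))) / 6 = -77* 2^(1 / 4)* sqrt(3) / 240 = -0.66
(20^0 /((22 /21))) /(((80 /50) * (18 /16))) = 35 /66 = 0.53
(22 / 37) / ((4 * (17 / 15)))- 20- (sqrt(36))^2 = -70283 / 1258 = -55.87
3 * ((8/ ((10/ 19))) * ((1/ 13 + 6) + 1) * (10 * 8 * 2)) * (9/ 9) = 671232/ 13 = 51633.23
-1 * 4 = -4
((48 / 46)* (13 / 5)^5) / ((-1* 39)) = -228488 / 71875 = -3.18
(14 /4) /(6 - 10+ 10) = 7 /12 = 0.58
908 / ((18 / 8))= 3632 / 9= 403.56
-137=-137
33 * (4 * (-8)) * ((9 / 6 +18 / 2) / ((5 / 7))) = -77616 / 5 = -15523.20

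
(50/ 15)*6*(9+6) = 300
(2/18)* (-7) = -7/9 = -0.78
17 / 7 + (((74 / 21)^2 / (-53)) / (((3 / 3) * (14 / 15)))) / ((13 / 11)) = 1571221 / 708981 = 2.22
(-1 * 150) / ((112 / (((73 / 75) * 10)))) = -365 / 28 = -13.04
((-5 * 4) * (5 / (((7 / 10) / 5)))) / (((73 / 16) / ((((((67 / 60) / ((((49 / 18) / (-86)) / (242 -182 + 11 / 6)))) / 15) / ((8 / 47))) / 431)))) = 310.33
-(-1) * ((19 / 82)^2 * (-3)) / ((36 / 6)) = -361 / 13448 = -0.03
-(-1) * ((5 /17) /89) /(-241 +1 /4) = -0.00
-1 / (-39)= 1 / 39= 0.03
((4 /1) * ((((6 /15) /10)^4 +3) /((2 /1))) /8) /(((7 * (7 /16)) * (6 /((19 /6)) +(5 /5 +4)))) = 89062576 /2507421875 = 0.04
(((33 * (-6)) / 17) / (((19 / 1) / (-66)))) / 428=3267 / 34561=0.09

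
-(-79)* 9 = 711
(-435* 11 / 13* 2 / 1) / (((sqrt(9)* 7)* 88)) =-145 / 364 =-0.40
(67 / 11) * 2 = 134 / 11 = 12.18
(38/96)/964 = 19/46272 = 0.00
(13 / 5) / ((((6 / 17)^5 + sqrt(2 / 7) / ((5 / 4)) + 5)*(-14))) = -655915670168005 / 17549587010573614 + 52415841411674*sqrt(14) / 61423554537007649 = -0.03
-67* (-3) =201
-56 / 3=-18.67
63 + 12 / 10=321 / 5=64.20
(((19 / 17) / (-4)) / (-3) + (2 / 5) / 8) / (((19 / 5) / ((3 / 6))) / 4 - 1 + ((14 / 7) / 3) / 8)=146 / 1003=0.15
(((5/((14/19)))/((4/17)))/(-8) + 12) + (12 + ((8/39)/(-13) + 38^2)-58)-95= 1311.38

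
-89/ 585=-0.15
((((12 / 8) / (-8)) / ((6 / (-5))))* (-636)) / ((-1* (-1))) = -795 / 8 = -99.38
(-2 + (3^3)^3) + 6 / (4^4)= 2519171 / 128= 19681.02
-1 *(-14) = 14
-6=-6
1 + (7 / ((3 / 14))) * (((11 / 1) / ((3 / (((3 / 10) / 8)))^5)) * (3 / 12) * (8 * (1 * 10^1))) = 245760539 / 245760000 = 1.00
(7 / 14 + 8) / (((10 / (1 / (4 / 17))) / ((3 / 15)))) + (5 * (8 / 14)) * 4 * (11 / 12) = 94069 / 8400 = 11.20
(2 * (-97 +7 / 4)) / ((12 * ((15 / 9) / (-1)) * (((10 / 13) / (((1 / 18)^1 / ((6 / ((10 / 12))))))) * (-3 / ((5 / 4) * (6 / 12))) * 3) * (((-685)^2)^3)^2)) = -1651 / 2655786067032076182331906020750000000000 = -0.00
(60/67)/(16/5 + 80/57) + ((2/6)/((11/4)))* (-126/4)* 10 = -9182895/241736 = -37.99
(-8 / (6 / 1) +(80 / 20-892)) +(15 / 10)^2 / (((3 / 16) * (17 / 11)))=-44960 / 51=-881.57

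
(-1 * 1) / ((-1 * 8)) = 1 / 8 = 0.12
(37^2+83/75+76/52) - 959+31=432479/975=443.57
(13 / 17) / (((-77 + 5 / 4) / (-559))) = 29068 / 5151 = 5.64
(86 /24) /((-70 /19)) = -817 /840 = -0.97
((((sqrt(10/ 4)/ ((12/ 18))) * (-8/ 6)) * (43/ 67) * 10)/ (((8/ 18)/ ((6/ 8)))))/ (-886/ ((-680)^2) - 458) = 55921500 * sqrt(10)/ 2364877627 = 0.07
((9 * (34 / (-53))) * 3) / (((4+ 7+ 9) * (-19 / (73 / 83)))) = 33507 / 835810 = 0.04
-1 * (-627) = 627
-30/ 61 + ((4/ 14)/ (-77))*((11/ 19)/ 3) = -83912/ 170373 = -0.49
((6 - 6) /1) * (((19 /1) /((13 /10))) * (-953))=0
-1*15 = -15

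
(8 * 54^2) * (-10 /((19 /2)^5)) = -7464960 /2476099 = -3.01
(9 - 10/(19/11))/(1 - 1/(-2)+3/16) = 976/513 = 1.90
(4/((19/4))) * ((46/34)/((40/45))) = 414/323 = 1.28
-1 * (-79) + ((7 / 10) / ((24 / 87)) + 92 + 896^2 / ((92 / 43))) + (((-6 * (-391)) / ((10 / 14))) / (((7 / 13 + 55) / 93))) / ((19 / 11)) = 4777977889023 / 12620560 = 378586.84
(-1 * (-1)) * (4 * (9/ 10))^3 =5832/ 125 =46.66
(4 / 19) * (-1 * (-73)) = 292 / 19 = 15.37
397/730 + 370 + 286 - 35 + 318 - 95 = 616517/730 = 844.54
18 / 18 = 1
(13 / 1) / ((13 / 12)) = 12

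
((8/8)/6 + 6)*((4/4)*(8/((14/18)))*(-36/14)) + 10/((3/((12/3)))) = -22016/147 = -149.77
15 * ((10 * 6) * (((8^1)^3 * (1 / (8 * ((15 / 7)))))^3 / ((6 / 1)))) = 179830784 / 45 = 3996239.64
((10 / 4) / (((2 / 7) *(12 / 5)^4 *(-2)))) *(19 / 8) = -415625 / 1327104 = -0.31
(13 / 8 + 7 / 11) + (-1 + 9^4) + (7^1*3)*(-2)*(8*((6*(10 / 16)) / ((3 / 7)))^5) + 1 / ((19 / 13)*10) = -1152153658259 / 66880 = -17227177.90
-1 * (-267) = 267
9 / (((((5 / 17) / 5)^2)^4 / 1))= 62781816969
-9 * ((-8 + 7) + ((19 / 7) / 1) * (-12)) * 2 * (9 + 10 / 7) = 308790 / 49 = 6301.84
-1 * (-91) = 91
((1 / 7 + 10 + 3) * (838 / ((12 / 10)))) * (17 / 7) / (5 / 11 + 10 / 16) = 57667808 / 2793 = 20647.26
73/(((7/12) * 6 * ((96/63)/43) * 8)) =9417/128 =73.57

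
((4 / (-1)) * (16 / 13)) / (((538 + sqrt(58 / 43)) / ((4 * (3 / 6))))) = -1480576 / 80899221 + 64 * sqrt(2494) / 80899221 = -0.02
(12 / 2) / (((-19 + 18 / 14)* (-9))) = 7 / 186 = 0.04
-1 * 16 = -16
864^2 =746496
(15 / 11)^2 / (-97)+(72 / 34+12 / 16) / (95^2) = -27158757 / 1440599380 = -0.02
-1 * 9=-9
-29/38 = -0.76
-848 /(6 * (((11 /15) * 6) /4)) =-4240 /33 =-128.48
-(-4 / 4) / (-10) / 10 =-1 / 100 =-0.01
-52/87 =-0.60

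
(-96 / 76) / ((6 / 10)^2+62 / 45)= -5400 / 7429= -0.73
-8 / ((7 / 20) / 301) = -6880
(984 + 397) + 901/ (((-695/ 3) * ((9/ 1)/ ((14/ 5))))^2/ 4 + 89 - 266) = 149897010901/ 108541857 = 1381.01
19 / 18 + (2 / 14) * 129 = 2455 / 126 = 19.48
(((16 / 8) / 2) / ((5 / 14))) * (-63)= -882 / 5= -176.40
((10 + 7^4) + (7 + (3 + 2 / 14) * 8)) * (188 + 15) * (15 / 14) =3719685 / 7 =531383.57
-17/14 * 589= -10013/14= -715.21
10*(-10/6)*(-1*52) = 2600/3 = 866.67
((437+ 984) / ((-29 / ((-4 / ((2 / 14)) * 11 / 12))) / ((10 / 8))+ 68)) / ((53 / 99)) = 54161415 / 1405984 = 38.52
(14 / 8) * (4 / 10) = 0.70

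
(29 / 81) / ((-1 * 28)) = -29 / 2268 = -0.01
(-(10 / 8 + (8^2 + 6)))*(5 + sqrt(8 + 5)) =-1425 / 4 - 285*sqrt(13) / 4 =-613.15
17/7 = 2.43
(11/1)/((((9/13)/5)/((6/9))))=1430/27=52.96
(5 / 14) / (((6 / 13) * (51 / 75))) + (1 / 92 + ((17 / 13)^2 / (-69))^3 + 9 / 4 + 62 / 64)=26372005545315509 / 6038155953150048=4.37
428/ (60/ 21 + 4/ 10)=7490/ 57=131.40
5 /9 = 0.56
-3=-3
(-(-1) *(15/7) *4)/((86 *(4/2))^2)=15/51772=0.00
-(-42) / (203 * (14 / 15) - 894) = -315 / 5284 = -0.06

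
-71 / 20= -3.55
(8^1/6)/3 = 4/9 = 0.44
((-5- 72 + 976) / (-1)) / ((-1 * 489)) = 899 / 489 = 1.84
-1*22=-22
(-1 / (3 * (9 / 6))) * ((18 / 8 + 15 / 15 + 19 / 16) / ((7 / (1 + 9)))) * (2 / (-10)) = 71 / 252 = 0.28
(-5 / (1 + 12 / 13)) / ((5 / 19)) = -247 / 25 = -9.88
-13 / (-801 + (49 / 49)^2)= 13 / 800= 0.02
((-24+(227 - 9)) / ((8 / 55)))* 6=16005 / 2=8002.50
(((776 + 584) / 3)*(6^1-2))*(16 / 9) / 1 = 87040 / 27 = 3223.70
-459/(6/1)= -153/2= -76.50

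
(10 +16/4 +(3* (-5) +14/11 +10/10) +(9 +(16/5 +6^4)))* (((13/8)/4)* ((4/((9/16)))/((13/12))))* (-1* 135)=-5185512/11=-471410.18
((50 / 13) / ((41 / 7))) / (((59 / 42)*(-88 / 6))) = -11025 / 345917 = -0.03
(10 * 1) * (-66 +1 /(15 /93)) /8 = -299 /4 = -74.75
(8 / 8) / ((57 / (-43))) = -43 / 57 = -0.75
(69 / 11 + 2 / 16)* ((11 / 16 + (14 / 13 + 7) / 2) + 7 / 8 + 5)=1241415 / 18304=67.82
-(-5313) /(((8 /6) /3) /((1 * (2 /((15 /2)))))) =15939 /5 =3187.80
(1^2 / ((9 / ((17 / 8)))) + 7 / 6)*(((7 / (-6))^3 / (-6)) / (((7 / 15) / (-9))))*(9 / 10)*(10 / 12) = -24745 / 4608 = -5.37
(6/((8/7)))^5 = 3988.38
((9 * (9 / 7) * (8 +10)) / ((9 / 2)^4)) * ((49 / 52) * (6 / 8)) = 14 / 39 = 0.36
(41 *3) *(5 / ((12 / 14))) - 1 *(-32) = 1499 / 2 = 749.50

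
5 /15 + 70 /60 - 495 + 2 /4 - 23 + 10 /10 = -515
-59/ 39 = -1.51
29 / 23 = 1.26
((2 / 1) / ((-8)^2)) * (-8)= -1 / 4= -0.25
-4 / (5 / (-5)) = 4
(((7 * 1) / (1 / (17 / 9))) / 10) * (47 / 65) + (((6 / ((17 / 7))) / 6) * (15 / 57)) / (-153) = 10229471 / 10707450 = 0.96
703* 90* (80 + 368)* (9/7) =36443520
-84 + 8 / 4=-82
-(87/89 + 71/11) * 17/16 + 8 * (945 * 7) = 207203797/3916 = 52912.10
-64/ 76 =-16/ 19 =-0.84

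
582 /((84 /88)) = 609.71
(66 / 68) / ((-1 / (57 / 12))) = -627 / 136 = -4.61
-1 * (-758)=758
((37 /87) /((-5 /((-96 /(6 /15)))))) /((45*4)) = 148 /1305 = 0.11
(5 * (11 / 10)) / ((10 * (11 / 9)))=9 / 20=0.45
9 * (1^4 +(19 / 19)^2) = 18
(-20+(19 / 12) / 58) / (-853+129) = 0.03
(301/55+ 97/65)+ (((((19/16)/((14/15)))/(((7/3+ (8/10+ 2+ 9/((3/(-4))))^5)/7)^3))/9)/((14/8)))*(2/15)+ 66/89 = 92541048794204927051946551214531/12008012968779674954625146802316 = 7.71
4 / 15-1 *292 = -4376 / 15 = -291.73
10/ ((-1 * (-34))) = 5/ 17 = 0.29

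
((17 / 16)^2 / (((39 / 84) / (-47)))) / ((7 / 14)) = -95081 / 416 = -228.56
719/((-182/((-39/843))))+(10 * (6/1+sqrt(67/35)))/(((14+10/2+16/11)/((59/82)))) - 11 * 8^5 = -872065947163/2419410+649 * sqrt(2345)/64575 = -360445.22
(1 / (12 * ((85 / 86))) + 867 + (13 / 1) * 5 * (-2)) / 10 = 375913 / 5100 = 73.71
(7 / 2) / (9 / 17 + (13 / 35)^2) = 145775 / 27796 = 5.24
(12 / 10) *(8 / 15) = 16 / 25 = 0.64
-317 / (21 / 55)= -17435 / 21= -830.24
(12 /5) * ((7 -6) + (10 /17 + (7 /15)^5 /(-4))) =81726781 /21515625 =3.80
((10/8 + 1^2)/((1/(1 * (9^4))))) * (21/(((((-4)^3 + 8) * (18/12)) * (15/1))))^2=4.10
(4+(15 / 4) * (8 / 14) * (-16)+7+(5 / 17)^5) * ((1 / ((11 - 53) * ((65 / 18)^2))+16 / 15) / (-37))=7287869662016 / 10875998130725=0.67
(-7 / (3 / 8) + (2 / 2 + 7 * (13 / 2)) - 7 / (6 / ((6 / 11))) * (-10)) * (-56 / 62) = -31598 / 1023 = -30.89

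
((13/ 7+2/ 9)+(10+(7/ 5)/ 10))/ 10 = 38491/ 31500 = 1.22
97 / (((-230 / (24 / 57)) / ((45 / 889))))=-3492 / 388493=-0.01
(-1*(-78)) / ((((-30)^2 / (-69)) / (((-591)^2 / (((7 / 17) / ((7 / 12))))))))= -591798441 / 200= -2958992.20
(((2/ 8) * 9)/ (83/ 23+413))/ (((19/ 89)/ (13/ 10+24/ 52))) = 1406289/ 31556720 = 0.04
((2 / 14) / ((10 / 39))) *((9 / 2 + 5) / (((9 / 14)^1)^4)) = 338884 / 10935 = 30.99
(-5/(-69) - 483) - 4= -33598/69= -486.93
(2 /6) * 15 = 5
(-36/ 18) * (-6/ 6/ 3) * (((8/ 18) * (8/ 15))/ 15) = 64/ 6075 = 0.01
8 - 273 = -265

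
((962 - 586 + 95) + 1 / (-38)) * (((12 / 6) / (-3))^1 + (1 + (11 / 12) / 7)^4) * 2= 863694920297 / 945955584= 913.04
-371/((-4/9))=3339/4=834.75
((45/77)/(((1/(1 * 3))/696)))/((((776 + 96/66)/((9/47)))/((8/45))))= 18792/351701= 0.05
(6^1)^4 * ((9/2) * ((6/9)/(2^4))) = 243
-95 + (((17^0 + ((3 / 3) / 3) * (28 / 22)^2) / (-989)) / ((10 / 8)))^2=-165551274671 / 1742645025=-95.00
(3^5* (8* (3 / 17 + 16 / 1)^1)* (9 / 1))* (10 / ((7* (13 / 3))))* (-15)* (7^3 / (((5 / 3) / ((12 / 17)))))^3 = -4658711181555594240 / 1085773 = -4290686157747.15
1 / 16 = 0.06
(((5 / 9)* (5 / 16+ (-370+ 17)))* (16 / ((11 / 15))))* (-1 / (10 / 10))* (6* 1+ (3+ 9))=76950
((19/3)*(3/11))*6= 114/11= 10.36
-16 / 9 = -1.78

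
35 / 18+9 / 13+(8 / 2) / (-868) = 2.63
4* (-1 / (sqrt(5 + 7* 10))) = -4* sqrt(3) / 15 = -0.46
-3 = -3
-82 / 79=-1.04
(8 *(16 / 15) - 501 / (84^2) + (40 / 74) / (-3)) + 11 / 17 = 22016571 / 2465680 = 8.93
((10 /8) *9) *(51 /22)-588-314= -77081 /88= -875.92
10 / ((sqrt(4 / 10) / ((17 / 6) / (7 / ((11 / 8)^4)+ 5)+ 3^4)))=248805595*sqrt(10) / 611262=1287.16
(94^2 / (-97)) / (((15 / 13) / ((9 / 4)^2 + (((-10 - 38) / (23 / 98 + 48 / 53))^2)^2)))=-591713158462978116478457583 / 2387638980180419540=-247823545.93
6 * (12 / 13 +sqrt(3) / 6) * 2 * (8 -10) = -288 / 13 -4 * sqrt(3) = -29.08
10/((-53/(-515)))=5150/53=97.17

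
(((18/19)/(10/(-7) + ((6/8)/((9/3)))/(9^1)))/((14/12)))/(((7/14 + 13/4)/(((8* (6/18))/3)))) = -4608/33535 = -0.14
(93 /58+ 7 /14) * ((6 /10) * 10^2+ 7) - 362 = -221.07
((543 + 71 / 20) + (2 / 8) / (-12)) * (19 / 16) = 2492173 / 3840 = 649.00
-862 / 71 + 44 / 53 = -42562 / 3763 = -11.31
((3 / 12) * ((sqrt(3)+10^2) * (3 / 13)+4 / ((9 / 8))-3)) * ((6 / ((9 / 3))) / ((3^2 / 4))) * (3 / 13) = 2 * sqrt(3) / 169+5530 / 4563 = 1.23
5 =5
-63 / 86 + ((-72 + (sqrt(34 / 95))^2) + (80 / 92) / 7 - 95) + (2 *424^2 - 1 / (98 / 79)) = 1654530001879 / 4603795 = 359383.94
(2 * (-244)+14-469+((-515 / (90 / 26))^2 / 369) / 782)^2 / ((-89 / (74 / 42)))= -17971764847897055291413 / 1021046633092524276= -17601.32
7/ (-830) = -7/ 830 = -0.01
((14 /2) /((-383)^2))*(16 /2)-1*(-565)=82879341 /146689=565.00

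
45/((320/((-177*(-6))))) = 4779/32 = 149.34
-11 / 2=-5.50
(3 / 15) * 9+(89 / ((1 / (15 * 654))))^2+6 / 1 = 3811430740539 / 5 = 762286148107.80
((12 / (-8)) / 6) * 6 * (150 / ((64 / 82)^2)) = -378225 / 1024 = -369.36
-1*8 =-8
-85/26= -3.27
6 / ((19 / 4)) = 24 / 19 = 1.26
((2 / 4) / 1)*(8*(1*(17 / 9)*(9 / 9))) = 68 / 9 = 7.56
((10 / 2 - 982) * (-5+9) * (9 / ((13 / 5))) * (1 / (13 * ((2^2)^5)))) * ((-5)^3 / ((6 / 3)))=5495625 / 86528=63.51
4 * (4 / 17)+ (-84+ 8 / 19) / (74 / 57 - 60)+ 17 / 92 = 6671601 / 2616572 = 2.55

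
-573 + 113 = -460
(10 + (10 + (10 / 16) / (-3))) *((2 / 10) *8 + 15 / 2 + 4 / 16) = 17765 / 96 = 185.05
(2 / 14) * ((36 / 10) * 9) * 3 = 486 / 35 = 13.89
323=323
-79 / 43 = -1.84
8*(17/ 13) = 136/ 13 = 10.46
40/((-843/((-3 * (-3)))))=-120/281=-0.43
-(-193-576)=769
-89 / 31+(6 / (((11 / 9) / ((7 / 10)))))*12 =65413 / 1705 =38.37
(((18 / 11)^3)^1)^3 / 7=198359290368 / 16505633837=12.02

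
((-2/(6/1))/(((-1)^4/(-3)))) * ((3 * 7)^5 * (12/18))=2722734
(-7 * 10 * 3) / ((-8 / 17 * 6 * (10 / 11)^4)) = 108.89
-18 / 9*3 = -6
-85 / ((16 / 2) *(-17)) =0.62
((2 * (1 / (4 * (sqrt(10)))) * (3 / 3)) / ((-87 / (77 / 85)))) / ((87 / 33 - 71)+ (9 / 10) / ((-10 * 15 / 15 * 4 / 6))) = 1694 * sqrt(10) / 222880863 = 0.00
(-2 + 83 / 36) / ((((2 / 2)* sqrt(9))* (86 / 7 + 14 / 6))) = 77 / 11052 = 0.01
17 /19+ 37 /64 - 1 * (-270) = 330111 /1216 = 271.47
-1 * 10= -10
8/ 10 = 4/ 5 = 0.80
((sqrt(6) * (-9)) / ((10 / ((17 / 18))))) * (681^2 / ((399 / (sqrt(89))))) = -2627979 * sqrt(534) / 2660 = -22830.26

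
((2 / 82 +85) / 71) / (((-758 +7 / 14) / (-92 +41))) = 118524 / 1470055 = 0.08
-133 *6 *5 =-3990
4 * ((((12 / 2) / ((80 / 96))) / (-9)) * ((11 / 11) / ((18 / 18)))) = -16 / 5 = -3.20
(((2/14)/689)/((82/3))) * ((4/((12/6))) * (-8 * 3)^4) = 5.03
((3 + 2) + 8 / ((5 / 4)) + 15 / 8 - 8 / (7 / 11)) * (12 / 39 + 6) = 8077 / 1820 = 4.44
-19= -19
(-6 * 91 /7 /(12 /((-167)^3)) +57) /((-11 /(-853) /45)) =2324101700205 /22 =105640986372.95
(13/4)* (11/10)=143/40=3.58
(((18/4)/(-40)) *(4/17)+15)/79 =5091/26860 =0.19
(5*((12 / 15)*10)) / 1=40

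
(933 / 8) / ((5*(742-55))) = 311 / 9160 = 0.03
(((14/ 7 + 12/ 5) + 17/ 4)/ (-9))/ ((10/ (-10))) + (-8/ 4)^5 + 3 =-5047/ 180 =-28.04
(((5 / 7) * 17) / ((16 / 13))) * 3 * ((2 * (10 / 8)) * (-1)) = -16575 / 224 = -74.00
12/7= 1.71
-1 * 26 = -26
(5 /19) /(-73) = -5 /1387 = -0.00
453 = 453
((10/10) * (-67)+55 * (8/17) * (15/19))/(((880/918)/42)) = -8528247/4180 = -2040.25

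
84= 84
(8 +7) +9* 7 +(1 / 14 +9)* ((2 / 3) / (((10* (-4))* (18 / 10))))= 117809 / 1512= 77.92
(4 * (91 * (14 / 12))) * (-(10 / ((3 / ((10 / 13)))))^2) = -980000 / 351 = -2792.02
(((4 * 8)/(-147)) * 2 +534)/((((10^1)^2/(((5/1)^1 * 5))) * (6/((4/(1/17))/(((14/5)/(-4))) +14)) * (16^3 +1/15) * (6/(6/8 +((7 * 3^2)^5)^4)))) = -24601740456719385158726464453425368245041905/337188208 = -72961449638592892782082300000000000.00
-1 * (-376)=376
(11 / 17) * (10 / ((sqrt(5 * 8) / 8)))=44 * sqrt(10) / 17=8.18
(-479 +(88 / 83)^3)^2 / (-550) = -74640699366659001 / 179817205352950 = -415.09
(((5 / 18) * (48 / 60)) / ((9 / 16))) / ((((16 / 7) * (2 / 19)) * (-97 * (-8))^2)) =133 / 48776256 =0.00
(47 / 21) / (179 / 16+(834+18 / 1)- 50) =752 / 273231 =0.00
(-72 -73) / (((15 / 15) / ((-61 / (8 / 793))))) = 7014085 / 8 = 876760.62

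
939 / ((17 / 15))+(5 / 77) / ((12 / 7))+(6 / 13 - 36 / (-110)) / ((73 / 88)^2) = 644926356089 / 777287940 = 829.71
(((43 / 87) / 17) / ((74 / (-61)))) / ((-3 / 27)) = 7869 / 36482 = 0.22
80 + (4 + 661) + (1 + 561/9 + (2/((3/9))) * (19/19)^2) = 2443/3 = 814.33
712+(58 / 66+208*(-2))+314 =20159 / 33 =610.88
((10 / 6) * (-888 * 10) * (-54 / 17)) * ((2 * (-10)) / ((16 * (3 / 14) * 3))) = -1554000 / 17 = -91411.76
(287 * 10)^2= 8236900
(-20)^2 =400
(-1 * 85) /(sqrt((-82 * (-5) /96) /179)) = -68 * sqrt(110085) /41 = -550.29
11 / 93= 0.12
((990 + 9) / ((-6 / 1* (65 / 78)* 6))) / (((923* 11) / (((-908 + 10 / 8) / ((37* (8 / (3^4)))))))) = 0.81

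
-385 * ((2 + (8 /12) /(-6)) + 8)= -34265 /9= -3807.22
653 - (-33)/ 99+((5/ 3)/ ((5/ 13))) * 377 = 2287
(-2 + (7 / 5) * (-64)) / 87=-1.05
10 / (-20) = -1 / 2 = -0.50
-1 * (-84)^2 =-7056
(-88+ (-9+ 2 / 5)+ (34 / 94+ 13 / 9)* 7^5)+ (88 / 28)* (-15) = 447291067 / 14805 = 30212.16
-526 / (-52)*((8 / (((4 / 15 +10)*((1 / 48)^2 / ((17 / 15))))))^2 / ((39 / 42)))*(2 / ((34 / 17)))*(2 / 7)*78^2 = 78395217523.80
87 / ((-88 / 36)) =-783 / 22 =-35.59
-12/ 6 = -2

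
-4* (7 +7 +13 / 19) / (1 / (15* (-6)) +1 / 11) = -1104840 / 1501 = -736.07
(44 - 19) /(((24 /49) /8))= 1225 /3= 408.33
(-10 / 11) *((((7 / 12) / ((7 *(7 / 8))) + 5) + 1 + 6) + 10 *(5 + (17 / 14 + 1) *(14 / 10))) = -19550 / 231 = -84.63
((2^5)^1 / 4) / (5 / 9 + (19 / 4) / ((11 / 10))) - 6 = -4206 / 965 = -4.36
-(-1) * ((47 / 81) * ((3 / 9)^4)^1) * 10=470 / 6561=0.07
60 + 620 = 680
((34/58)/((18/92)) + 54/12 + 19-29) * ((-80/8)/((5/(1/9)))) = 1307/2349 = 0.56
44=44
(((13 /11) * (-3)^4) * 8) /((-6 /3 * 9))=-468 /11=-42.55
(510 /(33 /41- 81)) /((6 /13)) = -45305 /3288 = -13.78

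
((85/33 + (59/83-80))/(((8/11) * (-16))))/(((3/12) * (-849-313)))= -105059/4629408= -0.02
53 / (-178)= -53 / 178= -0.30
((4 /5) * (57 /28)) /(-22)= -57 /770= -0.07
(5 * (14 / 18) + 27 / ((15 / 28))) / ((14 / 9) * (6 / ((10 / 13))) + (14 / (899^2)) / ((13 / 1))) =3666807937 / 819515904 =4.47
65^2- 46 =4179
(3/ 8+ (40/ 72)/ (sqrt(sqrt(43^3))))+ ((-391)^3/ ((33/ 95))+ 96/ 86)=-1953495055351/ 11352+ 5 * 43^(1/ 4)/ 387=-172083778.63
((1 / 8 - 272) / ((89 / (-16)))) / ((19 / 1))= 4350 / 1691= 2.57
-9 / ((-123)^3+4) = 9 / 1860863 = 0.00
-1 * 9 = -9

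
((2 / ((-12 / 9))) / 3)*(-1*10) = 5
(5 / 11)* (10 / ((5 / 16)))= 160 / 11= 14.55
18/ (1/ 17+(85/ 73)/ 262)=1950852/ 6857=284.51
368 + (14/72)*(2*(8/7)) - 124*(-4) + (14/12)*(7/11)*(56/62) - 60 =805.12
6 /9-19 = -55 /3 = -18.33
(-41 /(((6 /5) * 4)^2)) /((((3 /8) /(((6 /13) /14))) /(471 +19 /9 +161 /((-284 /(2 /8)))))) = -4956529975 /66987648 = -73.99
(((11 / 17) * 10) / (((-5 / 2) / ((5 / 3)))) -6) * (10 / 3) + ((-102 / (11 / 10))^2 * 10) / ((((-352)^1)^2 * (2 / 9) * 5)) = -4839206815 / 143364672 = -33.75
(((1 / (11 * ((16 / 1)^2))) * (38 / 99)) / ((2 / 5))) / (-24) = -95 / 6690816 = -0.00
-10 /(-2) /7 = 5 /7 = 0.71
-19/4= -4.75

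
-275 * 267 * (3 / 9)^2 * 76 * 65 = -120906500 / 3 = -40302166.67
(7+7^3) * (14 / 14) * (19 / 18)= 369.44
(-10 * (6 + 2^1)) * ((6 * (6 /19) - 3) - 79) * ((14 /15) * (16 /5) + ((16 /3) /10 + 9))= 7622176 /95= 80233.43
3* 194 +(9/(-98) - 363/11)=53793/98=548.91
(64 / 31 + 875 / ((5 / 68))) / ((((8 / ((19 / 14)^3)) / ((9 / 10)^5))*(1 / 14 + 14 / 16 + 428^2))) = 37359181490931 / 3116488856600000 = 0.01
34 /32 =17 /16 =1.06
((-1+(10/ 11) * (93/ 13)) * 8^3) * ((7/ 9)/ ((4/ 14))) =9872128/ 1287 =7670.65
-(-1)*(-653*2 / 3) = -1306 / 3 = -435.33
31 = 31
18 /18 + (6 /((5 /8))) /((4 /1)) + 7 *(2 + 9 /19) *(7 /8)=14099 /760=18.55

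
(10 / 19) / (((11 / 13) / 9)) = 1170 / 209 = 5.60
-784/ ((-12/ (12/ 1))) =784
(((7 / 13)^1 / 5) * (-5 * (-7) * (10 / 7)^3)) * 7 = 1000 / 13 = 76.92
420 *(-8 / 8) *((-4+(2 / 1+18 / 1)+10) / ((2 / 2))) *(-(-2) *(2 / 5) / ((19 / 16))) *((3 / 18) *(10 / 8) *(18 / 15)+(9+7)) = -2271360 / 19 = -119545.26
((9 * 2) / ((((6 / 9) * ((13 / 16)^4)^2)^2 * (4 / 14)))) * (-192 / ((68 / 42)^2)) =-55350636184786227035111424 / 192305400053938974049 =-287826.74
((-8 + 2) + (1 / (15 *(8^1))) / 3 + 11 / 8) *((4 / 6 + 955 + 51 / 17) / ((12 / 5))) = -149552 / 81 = -1846.32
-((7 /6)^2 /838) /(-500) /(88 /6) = 49 /221232000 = 0.00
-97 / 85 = -1.14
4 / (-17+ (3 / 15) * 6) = -20 / 79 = -0.25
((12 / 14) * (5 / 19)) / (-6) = -0.04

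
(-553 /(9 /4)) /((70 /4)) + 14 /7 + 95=3733 /45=82.96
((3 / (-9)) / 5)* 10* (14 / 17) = -28 / 51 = -0.55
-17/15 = -1.13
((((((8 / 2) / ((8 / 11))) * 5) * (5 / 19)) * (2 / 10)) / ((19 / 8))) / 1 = 220 / 361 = 0.61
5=5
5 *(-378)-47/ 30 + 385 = -45197/ 30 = -1506.57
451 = 451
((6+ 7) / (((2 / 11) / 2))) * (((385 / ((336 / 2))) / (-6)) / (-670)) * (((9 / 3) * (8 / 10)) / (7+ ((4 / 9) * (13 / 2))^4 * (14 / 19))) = 65362869 / 19484342360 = 0.00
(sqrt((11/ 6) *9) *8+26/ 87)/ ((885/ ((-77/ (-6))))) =1001/ 230985+154 *sqrt(66)/ 2655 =0.48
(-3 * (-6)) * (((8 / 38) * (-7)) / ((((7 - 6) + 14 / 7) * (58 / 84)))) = -7056 / 551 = -12.81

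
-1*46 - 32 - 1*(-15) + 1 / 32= -2015 / 32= -62.97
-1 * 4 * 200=-800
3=3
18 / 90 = 1 / 5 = 0.20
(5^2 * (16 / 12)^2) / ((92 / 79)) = 38.16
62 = 62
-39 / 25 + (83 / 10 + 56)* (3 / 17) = 8319 / 850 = 9.79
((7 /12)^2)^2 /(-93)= -2401 /1928448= -0.00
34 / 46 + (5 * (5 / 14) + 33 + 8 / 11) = 128405 / 3542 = 36.25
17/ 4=4.25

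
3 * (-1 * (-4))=12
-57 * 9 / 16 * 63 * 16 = -32319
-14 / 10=-7 / 5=-1.40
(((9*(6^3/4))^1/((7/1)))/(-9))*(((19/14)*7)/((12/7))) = -42.75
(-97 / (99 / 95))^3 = -782503013375 / 970299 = -806455.55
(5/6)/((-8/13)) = -65/48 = -1.35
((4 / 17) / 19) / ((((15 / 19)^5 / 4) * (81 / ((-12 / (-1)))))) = 8340544 / 348553125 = 0.02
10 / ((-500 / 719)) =-719 / 50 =-14.38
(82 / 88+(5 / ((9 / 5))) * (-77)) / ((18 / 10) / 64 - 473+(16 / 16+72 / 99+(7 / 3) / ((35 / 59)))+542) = -6746480 / 2366139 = -2.85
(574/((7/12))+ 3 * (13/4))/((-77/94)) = -186825/154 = -1213.15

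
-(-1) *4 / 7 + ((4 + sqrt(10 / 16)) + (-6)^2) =sqrt(10) / 4 + 284 / 7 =41.36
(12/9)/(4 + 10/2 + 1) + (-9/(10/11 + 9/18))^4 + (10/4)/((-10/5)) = 92155341053/55411260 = 1663.12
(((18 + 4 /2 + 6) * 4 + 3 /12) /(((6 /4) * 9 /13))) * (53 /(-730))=-95771 /13140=-7.29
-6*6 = -36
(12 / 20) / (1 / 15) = 9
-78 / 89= -0.88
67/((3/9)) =201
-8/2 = -4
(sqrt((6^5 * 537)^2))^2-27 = 17436570706917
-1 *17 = -17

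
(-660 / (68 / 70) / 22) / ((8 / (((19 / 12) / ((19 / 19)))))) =-6.11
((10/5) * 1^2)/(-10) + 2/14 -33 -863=-31362/35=-896.06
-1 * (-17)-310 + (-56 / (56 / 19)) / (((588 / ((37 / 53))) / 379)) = -9397489 / 31164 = -301.55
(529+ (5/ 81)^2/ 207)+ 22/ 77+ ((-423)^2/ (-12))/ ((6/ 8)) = -183974599499/ 9506889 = -19351.71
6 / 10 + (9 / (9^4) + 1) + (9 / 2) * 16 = 268277 / 3645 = 73.60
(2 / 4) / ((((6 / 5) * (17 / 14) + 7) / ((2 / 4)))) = 35 / 1184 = 0.03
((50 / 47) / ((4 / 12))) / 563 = 150 / 26461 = 0.01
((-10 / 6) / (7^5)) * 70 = -50 / 7203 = -0.01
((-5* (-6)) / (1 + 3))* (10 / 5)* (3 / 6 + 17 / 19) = 795 / 38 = 20.92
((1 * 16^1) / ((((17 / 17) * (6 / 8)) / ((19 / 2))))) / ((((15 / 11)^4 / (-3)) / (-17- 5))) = 3868.41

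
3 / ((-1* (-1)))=3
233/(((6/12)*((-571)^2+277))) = 0.00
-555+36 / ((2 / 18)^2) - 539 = 1822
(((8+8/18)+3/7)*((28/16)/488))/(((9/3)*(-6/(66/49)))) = -6149/2582496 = -0.00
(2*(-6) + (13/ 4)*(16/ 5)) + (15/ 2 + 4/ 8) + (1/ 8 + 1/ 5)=269/ 40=6.72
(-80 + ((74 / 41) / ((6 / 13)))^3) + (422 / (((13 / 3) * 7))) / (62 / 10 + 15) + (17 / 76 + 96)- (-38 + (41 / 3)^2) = -49175984244535 / 682097077116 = -72.10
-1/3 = -0.33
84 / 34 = 42 / 17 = 2.47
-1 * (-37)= 37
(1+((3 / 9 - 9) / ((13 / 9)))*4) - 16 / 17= -407 / 17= -23.94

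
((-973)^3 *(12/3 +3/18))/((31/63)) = -483612841425/62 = -7800207119.76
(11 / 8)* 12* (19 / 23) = 13.63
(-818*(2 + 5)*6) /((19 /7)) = -240492 /19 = -12657.47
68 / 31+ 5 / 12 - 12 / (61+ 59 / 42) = 2357503 / 975012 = 2.42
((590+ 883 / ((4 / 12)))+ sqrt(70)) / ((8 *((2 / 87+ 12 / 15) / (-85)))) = -119762025 / 2864 - 36975 *sqrt(70) / 2864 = -41924.36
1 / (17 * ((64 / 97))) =97 / 1088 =0.09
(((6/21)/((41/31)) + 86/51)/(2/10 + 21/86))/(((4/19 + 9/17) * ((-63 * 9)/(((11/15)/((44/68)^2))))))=-13148660744/735413195979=-0.02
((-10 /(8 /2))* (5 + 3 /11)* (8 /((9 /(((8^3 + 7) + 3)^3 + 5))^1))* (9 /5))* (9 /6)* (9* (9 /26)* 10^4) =-1542064144140000 /11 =-140187649467272.73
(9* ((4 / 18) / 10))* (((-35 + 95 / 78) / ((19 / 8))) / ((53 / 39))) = -2108 / 1007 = -2.09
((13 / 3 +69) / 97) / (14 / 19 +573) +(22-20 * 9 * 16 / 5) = -159762694 / 288381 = -554.00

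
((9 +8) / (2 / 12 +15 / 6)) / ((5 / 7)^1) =8.92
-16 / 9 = -1.78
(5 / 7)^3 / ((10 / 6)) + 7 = 2476 / 343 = 7.22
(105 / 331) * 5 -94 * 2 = -61703 / 331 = -186.41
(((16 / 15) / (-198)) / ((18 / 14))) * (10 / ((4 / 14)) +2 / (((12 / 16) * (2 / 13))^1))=-8792 / 40095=-0.22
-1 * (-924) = 924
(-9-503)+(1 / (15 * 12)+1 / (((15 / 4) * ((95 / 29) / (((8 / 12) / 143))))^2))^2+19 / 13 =-1140872331833920730216342759 / 2234645353398285506250000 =-510.54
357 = 357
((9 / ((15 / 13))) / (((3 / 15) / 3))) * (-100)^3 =-117000000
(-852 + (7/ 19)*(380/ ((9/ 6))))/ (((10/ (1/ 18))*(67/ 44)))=-25036/ 9045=-2.77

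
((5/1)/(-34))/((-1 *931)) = 5/31654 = 0.00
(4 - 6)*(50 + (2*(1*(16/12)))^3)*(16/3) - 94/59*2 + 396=-1638200/4779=-342.79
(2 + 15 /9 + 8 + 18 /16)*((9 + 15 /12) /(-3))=-12587 /288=-43.70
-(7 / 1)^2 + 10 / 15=-145 / 3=-48.33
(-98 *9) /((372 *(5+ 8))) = -147 /806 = -0.18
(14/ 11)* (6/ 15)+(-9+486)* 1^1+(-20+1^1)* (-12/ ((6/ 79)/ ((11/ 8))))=1013157/ 220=4605.26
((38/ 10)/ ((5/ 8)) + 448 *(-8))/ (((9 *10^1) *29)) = -14908/ 10875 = -1.37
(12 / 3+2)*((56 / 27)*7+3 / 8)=3217 / 36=89.36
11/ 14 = 0.79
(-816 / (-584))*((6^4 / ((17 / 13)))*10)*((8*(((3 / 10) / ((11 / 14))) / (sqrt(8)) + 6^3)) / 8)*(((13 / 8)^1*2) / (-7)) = -1389591.51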